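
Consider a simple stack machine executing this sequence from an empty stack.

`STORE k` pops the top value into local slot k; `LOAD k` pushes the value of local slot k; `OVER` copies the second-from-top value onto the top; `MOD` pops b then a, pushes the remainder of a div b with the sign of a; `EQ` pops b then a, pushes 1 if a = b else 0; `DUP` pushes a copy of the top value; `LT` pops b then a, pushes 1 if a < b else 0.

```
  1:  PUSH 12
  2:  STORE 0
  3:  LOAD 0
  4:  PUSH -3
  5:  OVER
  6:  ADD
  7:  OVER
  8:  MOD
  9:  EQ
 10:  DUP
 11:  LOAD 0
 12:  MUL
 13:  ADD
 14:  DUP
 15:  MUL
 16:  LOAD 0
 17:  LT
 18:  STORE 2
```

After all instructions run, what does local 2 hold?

PUSH 12 -> 12
STORE 0 -> (empty)
LOAD 0  -> 12
PUSH -3 -> 12 -3
OVER    -> 12 -3 12
ADD     -> 12 9
OVER    -> 12 9 12
MOD     -> 12 9
EQ      -> 0
DUP     -> 0 0
LOAD 0  -> 0 0 12
MUL     -> 0 0
ADD     -> 0
DUP     -> 0 0
MUL     -> 0
LOAD 0  -> 0 12
LT      -> 1
STORE 2 -> (empty)

1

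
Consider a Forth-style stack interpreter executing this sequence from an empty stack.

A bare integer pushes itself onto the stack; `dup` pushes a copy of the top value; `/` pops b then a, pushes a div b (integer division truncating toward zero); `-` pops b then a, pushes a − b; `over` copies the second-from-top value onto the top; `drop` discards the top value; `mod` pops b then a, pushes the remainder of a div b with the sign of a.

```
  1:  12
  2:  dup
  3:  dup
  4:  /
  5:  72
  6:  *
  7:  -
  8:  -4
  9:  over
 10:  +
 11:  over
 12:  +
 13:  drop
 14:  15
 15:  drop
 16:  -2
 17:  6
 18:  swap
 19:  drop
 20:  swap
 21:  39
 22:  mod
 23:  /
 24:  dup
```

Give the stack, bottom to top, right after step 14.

[-60, 15]

12   -> 12
dup  -> 12 12
dup  -> 12 12 12
/    -> 12 1
72   -> 12 1 72
*    -> 12 72
-    -> -60
-4   -> -60 -4
over -> -60 -4 -60
+    -> -60 -64
over -> -60 -64 -60
+    -> -60 -124
drop -> -60
15   -> -60 15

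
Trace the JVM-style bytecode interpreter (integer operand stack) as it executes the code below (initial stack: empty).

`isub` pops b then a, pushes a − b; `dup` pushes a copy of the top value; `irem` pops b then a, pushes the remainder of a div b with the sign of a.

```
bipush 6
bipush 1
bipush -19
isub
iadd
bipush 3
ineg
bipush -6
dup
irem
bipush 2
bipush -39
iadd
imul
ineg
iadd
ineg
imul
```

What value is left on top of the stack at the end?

bipush 6   : 6
bipush 1   : 6 1
bipush -19 : 6 1 -19
isub       : 6 20
iadd       : 26
bipush 3   : 26 3
ineg       : 26 -3
bipush -6  : 26 -3 -6
dup        : 26 -3 -6 -6
irem       : 26 -3 0
bipush 2   : 26 -3 0 2
bipush -39 : 26 -3 0 2 -39
iadd       : 26 -3 0 -37
imul       : 26 -3 0
ineg       : 26 -3 0
iadd       : 26 -3
ineg       : 26 3
imul       : 78

78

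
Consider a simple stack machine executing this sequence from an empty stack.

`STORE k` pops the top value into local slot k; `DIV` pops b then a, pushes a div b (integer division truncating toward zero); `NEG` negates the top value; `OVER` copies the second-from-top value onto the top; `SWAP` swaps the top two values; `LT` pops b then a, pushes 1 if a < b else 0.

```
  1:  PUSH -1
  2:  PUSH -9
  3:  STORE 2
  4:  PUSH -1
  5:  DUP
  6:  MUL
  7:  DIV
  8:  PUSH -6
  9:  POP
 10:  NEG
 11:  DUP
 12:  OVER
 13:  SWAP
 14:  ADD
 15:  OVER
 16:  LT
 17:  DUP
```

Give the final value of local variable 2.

PUSH -1 → -1
PUSH -9 → -1 -9
STORE 2 → -1
PUSH -1 → -1 -1
DUP     → -1 -1 -1
MUL     → -1 1
DIV     → -1
PUSH -6 → -1 -6
POP     → -1
NEG     → 1
DUP     → 1 1
OVER    → 1 1 1
SWAP    → 1 1 1
ADD     → 1 2
OVER    → 1 2 1
LT      → 1 0
DUP     → 1 0 0

-9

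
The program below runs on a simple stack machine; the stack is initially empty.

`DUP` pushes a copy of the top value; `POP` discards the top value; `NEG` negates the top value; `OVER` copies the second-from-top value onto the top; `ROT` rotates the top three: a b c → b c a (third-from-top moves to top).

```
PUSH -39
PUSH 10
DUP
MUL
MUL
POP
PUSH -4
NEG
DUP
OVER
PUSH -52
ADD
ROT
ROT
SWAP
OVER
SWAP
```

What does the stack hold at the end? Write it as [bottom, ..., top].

[-48, 4, 4, 4]

PUSH -39  -39
PUSH 10   -39 10
DUP       -39 10 10
MUL       -39 100
MUL       -3900
POP       (empty)
PUSH -4   -4
NEG       4
DUP       4 4
OVER      4 4 4
PUSH -52  4 4 4 -52
ADD       4 4 -48
ROT       4 -48 4
ROT       -48 4 4
SWAP      -48 4 4
OVER      -48 4 4 4
SWAP      -48 4 4 4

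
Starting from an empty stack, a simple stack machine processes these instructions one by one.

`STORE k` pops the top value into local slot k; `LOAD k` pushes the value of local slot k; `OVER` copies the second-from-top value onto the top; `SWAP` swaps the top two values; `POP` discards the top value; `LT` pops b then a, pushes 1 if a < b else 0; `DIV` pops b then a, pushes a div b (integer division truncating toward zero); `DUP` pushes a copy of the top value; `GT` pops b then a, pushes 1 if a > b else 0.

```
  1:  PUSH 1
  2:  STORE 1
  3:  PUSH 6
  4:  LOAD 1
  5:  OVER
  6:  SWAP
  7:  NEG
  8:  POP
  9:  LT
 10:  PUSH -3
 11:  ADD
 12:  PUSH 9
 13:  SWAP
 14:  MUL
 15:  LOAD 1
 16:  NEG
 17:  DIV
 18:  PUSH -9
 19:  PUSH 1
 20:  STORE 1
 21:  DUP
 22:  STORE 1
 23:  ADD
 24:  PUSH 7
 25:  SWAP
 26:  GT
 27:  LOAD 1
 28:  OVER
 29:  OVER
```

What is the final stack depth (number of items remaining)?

4

PUSH 1   1
STORE 1  (empty)
PUSH 6   6
LOAD 1   6 1
OVER     6 1 6
SWAP     6 6 1
NEG      6 6 -1
POP      6 6
LT       0
PUSH -3  0 -3
ADD      -3
PUSH 9   -3 9
SWAP     9 -3
MUL      -27
LOAD 1   -27 1
NEG      -27 -1
DIV      27
PUSH -9  27 -9
PUSH 1   27 -9 1
STORE 1  27 -9
DUP      27 -9 -9
STORE 1  27 -9
ADD      18
PUSH 7   18 7
SWAP     7 18
GT       0
LOAD 1   0 -9
OVER     0 -9 0
OVER     0 -9 0 -9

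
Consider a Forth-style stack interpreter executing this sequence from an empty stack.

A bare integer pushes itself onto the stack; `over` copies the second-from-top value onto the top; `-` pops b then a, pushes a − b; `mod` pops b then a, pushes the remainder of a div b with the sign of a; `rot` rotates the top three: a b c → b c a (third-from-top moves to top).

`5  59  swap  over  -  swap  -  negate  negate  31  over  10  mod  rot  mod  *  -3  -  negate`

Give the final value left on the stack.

90

5      → 5
59     → 5 59
swap   → 59 5
over   → 59 5 59
-      → 59 -54
swap   → -54 59
-      → -113
negate → 113
negate → -113
31     → -113 31
over   → -113 31 -113
10     → -113 31 -113 10
mod    → -113 31 -3
rot    → 31 -3 -113
mod    → 31 -3
*      → -93
-3     → -93 -3
-      → -90
negate → 90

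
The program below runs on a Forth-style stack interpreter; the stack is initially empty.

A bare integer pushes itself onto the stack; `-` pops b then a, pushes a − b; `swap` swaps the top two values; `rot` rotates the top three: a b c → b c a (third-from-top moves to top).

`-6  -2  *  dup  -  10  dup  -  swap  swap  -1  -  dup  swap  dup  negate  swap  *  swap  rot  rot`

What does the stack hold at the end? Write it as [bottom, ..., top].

[1, 0, -1]

-6     : [-6]
-2     : [-6, -2]
*      : [12]
dup    : [12, 12]
-      : [0]
10     : [0, 10]
dup    : [0, 10, 10]
-      : [0, 0]
swap   : [0, 0]
swap   : [0, 0]
-1     : [0, 0, -1]
-      : [0, 1]
dup    : [0, 1, 1]
swap   : [0, 1, 1]
dup    : [0, 1, 1, 1]
negate : [0, 1, 1, -1]
swap   : [0, 1, -1, 1]
*      : [0, 1, -1]
swap   : [0, -1, 1]
rot    : [-1, 1, 0]
rot    : [1, 0, -1]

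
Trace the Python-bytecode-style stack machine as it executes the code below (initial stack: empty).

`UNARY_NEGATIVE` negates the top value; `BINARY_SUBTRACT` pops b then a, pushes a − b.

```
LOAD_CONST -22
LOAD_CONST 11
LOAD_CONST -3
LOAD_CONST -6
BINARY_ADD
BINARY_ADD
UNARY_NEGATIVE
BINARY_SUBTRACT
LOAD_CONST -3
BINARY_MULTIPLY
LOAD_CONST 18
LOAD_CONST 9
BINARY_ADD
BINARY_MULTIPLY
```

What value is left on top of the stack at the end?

LOAD_CONST -22   -22
LOAD_CONST 11    -22 11
LOAD_CONST -3    -22 11 -3
LOAD_CONST -6    -22 11 -3 -6
BINARY_ADD       -22 11 -9
BINARY_ADD       -22 2
UNARY_NEGATIVE   -22 -2
BINARY_SUBTRACT  -20
LOAD_CONST -3    -20 -3
BINARY_MULTIPLY  60
LOAD_CONST 18    60 18
LOAD_CONST 9     60 18 9
BINARY_ADD       60 27
BINARY_MULTIPLY  1620

1620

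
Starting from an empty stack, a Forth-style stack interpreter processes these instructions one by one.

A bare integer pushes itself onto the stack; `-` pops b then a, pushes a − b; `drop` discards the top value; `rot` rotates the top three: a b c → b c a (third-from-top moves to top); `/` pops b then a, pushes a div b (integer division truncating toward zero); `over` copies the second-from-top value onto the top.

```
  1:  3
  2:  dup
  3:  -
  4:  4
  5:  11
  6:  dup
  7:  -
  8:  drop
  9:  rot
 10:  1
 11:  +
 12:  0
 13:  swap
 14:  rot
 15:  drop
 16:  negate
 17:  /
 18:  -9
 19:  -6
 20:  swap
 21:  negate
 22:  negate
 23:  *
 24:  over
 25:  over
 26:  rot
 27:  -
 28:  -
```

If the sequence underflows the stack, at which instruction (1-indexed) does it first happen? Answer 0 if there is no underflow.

9

3     [3]
dup   [3, 3]
-     [0]
4     [0, 4]
11    [0, 4, 11]
dup   [0, 4, 11, 11]
-     [0, 4, 0]
drop  [0, 4]
rot  — needs 3 operands, stack has 2 → underflow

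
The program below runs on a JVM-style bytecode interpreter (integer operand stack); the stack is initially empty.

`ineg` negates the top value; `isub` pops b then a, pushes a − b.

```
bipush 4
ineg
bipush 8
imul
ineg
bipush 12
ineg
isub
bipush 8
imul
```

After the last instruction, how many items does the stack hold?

1

bipush 4  : 4
ineg      : -4
bipush 8  : -4 8
imul      : -32
ineg      : 32
bipush 12 : 32 12
ineg      : 32 -12
isub      : 44
bipush 8  : 44 8
imul      : 352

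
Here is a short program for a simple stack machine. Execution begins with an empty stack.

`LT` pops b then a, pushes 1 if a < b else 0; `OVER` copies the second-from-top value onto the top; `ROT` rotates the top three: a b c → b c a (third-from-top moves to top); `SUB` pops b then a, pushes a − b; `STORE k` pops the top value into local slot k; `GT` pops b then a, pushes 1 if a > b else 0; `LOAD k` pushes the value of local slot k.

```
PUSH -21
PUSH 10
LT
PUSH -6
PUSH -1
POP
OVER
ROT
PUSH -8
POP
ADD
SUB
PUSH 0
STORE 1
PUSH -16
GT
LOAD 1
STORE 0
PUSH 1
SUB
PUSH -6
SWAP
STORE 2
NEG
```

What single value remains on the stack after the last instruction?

PUSH -21  -21
PUSH 10   -21 10
LT        1
PUSH -6   1 -6
PUSH -1   1 -6 -1
POP       1 -6
OVER      1 -6 1
ROT       -6 1 1
PUSH -8   -6 1 1 -8
POP       -6 1 1
ADD       -6 2
SUB       -8
PUSH 0    -8 0
STORE 1   -8
PUSH -16  -8 -16
GT        1
LOAD 1    1 0
STORE 0   1
PUSH 1    1 1
SUB       0
PUSH -6   0 -6
SWAP      -6 0
STORE 2   -6
NEG       6

6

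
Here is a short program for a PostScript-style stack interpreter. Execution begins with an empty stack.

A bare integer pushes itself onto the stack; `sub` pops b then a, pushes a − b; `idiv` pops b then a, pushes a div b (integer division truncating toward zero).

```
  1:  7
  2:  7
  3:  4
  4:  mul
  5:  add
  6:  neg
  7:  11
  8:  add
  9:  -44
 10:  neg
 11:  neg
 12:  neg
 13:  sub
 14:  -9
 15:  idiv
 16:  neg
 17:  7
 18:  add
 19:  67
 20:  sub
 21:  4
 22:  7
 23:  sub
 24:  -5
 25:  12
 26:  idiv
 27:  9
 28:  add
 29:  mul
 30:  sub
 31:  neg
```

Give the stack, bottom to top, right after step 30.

7     [7]
7     [7, 7]
4     [7, 7, 4]
mul   [7, 28]
add   [35]
neg   [-35]
11    [-35, 11]
add   [-24]
-44   [-24, -44]
neg   [-24, 44]
neg   [-24, -44]
neg   [-24, 44]
sub   [-68]
-9    [-68, -9]
idiv  [7]
neg   [-7]
7     [-7, 7]
add   [0]
67    [0, 67]
sub   [-67]
4     [-67, 4]
7     [-67, 4, 7]
sub   [-67, -3]
-5    [-67, -3, -5]
12    [-67, -3, -5, 12]
idiv  [-67, -3, 0]
9     [-67, -3, 0, 9]
add   [-67, -3, 9]
mul   [-67, -27]
sub   [-40]

[-40]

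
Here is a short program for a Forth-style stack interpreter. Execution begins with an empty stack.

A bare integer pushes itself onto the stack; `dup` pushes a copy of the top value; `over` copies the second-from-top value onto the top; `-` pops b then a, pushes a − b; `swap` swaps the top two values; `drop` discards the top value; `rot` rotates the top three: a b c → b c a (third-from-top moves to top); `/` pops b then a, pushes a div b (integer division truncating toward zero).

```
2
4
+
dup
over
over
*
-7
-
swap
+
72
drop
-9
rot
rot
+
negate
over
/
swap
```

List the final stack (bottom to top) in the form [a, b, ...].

2      -> 2
4      -> 2 4
+      -> 6
dup    -> 6 6
over   -> 6 6 6
over   -> 6 6 6 6
*      -> 6 6 36
-7     -> 6 6 36 -7
-      -> 6 6 43
swap   -> 6 43 6
+      -> 6 49
72     -> 6 49 72
drop   -> 6 49
-9     -> 6 49 -9
rot    -> 49 -9 6
rot    -> -9 6 49
+      -> -9 55
negate -> -9 -55
over   -> -9 -55 -9
/      -> -9 6
swap   -> 6 -9

[6, -9]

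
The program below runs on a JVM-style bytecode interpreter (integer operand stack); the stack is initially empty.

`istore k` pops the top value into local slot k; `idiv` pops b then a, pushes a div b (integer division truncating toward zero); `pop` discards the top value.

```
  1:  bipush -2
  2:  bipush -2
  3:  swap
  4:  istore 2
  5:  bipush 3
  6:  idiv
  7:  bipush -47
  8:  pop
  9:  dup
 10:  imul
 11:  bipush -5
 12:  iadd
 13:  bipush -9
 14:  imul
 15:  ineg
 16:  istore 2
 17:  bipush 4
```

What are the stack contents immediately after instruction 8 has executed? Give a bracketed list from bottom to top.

bipush -2  → -2
bipush -2  → -2 -2
swap       → -2 -2
istore 2   → -2
bipush 3   → -2 3
idiv       → 0
bipush -47 → 0 -47
pop        → 0

[0]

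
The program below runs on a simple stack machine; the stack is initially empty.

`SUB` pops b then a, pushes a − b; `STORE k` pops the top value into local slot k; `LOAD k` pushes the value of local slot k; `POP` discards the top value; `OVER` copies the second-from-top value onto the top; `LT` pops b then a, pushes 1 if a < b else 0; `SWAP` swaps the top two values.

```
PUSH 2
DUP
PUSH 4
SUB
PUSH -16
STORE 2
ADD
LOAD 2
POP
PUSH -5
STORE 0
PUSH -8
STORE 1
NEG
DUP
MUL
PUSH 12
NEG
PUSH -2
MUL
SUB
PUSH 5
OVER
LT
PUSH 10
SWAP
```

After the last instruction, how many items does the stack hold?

PUSH 2   : 2
DUP      : 2 2
PUSH 4   : 2 2 4
SUB      : 2 -2
PUSH -16 : 2 -2 -16
STORE 2  : 2 -2
ADD      : 0
LOAD 2   : 0 -16
POP      : 0
PUSH -5  : 0 -5
STORE 0  : 0
PUSH -8  : 0 -8
STORE 1  : 0
NEG      : 0
DUP      : 0 0
MUL      : 0
PUSH 12  : 0 12
NEG      : 0 -12
PUSH -2  : 0 -12 -2
MUL      : 0 24
SUB      : -24
PUSH 5   : -24 5
OVER     : -24 5 -24
LT       : -24 0
PUSH 10  : -24 0 10
SWAP     : -24 10 0

3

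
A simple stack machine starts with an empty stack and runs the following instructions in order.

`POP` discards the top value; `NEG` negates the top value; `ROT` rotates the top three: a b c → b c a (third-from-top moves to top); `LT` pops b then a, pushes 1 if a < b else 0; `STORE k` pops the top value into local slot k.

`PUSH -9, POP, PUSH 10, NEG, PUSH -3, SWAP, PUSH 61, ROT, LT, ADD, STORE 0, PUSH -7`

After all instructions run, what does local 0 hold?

-10

PUSH -9 → [-9]
POP     → []
PUSH 10 → [10]
NEG     → [-10]
PUSH -3 → [-10, -3]
SWAP    → [-3, -10]
PUSH 61 → [-3, -10, 61]
ROT     → [-10, 61, -3]
LT      → [-10, 0]
ADD     → [-10]
STORE 0 → []
PUSH -7 → [-7]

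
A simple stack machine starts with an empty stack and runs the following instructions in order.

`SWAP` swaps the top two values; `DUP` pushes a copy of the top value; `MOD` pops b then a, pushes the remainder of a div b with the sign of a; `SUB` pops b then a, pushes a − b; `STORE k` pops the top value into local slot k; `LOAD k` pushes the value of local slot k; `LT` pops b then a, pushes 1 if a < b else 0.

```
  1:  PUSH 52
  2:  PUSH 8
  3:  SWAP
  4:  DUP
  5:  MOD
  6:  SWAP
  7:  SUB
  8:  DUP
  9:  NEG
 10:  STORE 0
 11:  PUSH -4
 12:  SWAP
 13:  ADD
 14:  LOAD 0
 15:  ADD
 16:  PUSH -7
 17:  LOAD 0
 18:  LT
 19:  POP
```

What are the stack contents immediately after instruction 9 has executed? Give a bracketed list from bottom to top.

[-8, 8]

PUSH 52 → 52
PUSH 8  → 52 8
SWAP    → 8 52
DUP     → 8 52 52
MOD     → 8 0
SWAP    → 0 8
SUB     → -8
DUP     → -8 -8
NEG     → -8 8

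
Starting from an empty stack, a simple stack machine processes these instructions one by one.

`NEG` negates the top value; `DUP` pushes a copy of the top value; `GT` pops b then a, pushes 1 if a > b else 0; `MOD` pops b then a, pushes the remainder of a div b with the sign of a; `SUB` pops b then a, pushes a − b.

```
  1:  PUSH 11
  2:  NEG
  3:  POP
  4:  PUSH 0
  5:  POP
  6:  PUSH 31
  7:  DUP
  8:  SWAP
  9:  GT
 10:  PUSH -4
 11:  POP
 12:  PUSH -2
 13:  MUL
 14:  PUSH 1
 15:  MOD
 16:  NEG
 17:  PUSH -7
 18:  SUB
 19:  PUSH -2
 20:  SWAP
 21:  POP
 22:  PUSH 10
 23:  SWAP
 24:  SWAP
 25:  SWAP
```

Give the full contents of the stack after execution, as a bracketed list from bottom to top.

[10, -2]

PUSH 11 -> 11
NEG     -> -11
POP     -> (empty)
PUSH 0  -> 0
POP     -> (empty)
PUSH 31 -> 31
DUP     -> 31 31
SWAP    -> 31 31
GT      -> 0
PUSH -4 -> 0 -4
POP     -> 0
PUSH -2 -> 0 -2
MUL     -> 0
PUSH 1  -> 0 1
MOD     -> 0
NEG     -> 0
PUSH -7 -> 0 -7
SUB     -> 7
PUSH -2 -> 7 -2
SWAP    -> -2 7
POP     -> -2
PUSH 10 -> -2 10
SWAP    -> 10 -2
SWAP    -> -2 10
SWAP    -> 10 -2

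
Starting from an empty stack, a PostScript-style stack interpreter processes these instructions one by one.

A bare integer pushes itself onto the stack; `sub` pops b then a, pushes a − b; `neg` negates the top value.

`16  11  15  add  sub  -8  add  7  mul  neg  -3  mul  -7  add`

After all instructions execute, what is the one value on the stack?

16   [16]
11   [16, 11]
15   [16, 11, 15]
add  [16, 26]
sub  [-10]
-8   [-10, -8]
add  [-18]
7    [-18, 7]
mul  [-126]
neg  [126]
-3   [126, -3]
mul  [-378]
-7   [-378, -7]
add  [-385]

-385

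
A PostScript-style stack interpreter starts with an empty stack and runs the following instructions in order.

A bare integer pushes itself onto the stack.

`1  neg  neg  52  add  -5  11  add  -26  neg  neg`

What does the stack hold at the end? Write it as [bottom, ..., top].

[53, 6, -26]

1   : 1
neg : -1
neg : 1
52  : 1 52
add : 53
-5  : 53 -5
11  : 53 -5 11
add : 53 6
-26 : 53 6 -26
neg : 53 6 26
neg : 53 6 -26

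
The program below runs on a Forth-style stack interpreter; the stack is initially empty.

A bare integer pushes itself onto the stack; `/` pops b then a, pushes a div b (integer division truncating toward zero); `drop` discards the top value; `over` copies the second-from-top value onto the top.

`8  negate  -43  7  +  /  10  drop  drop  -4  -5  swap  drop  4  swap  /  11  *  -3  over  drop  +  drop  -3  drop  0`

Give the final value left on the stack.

8       8
negate  -8
-43     -8 -43
7       -8 -43 7
+       -8 -36
/       0
10      0 10
drop    0
drop    (empty)
-4      -4
-5      -4 -5
swap    -5 -4
drop    -5
4       -5 4
swap    4 -5
/       0
11      0 11
*       0
-3      0 -3
over    0 -3 0
drop    0 -3
+       -3
drop    (empty)
-3      -3
drop    (empty)
0       0

0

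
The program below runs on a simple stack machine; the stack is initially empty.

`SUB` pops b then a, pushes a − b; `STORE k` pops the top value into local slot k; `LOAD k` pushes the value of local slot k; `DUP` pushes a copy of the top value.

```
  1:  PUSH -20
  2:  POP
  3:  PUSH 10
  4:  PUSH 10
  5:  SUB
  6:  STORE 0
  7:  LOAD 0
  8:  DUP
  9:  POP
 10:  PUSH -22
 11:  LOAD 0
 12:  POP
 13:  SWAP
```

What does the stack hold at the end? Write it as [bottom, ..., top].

[-22, 0]

PUSH -20 -> [-20]
POP      -> []
PUSH 10  -> [10]
PUSH 10  -> [10, 10]
SUB      -> [0]
STORE 0  -> []
LOAD 0   -> [0]
DUP      -> [0, 0]
POP      -> [0]
PUSH -22 -> [0, -22]
LOAD 0   -> [0, -22, 0]
POP      -> [0, -22]
SWAP     -> [-22, 0]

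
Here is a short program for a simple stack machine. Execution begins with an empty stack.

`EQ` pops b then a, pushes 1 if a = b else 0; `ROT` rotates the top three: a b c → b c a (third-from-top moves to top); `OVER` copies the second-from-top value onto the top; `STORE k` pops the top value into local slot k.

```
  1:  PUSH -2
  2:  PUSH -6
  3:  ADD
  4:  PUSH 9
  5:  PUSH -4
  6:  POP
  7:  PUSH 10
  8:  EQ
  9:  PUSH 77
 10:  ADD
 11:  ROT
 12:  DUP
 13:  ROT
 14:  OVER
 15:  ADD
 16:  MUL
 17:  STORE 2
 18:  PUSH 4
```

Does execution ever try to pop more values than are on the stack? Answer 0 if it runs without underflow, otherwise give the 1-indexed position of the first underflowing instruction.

11

PUSH -2 -> -2
PUSH -6 -> -2 -6
ADD     -> -8
PUSH 9  -> -8 9
PUSH -4 -> -8 9 -4
POP     -> -8 9
PUSH 10 -> -8 9 10
EQ      -> -8 0
PUSH 77 -> -8 0 77
ADD     -> -8 77
ROT  — needs 3 operands, stack has 2 → underflow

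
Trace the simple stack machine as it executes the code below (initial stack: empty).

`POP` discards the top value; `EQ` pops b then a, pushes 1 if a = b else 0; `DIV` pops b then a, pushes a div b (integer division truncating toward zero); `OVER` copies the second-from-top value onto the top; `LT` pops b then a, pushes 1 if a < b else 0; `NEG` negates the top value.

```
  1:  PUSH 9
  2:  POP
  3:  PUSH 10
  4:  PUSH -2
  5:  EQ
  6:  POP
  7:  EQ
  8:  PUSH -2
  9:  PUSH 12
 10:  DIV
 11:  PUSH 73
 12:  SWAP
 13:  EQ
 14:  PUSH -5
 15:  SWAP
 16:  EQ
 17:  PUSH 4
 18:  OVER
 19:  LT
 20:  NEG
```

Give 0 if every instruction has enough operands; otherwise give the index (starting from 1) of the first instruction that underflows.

PUSH 9  : [9]
POP     : []
PUSH 10 : [10]
PUSH -2 : [10, -2]
EQ      : [0]
POP     : []
EQ  — needs 2 operands, stack has 0 → underflow

7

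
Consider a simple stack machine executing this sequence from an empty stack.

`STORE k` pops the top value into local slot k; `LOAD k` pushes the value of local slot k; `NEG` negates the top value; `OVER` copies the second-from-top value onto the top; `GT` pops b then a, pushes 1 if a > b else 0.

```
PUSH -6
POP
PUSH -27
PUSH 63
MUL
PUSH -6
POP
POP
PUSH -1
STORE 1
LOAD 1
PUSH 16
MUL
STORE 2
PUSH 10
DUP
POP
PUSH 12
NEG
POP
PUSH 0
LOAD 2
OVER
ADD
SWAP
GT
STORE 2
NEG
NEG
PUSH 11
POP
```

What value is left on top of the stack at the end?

10

PUSH -6  -> [-6]
POP      -> []
PUSH -27 -> [-27]
PUSH 63  -> [-27, 63]
MUL      -> [-1701]
PUSH -6  -> [-1701, -6]
POP      -> [-1701]
POP      -> []
PUSH -1  -> [-1]
STORE 1  -> []
LOAD 1   -> [-1]
PUSH 16  -> [-1, 16]
MUL      -> [-16]
STORE 2  -> []
PUSH 10  -> [10]
DUP      -> [10, 10]
POP      -> [10]
PUSH 12  -> [10, 12]
NEG      -> [10, -12]
POP      -> [10]
PUSH 0   -> [10, 0]
LOAD 2   -> [10, 0, -16]
OVER     -> [10, 0, -16, 0]
ADD      -> [10, 0, -16]
SWAP     -> [10, -16, 0]
GT       -> [10, 0]
STORE 2  -> [10]
NEG      -> [-10]
NEG      -> [10]
PUSH 11  -> [10, 11]
POP      -> [10]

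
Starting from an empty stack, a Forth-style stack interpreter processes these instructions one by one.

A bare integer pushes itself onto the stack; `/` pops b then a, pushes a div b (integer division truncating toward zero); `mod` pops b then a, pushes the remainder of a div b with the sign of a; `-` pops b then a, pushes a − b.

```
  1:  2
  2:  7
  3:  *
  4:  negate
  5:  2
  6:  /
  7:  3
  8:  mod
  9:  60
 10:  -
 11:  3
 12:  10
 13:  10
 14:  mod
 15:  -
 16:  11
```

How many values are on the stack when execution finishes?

3

2       2
7       2 7
*       14
negate  -14
2       -14 2
/       -7
3       -7 3
mod     -1
60      -1 60
-       -61
3       -61 3
10      -61 3 10
10      -61 3 10 10
mod     -61 3 0
-       -61 3
11      -61 3 11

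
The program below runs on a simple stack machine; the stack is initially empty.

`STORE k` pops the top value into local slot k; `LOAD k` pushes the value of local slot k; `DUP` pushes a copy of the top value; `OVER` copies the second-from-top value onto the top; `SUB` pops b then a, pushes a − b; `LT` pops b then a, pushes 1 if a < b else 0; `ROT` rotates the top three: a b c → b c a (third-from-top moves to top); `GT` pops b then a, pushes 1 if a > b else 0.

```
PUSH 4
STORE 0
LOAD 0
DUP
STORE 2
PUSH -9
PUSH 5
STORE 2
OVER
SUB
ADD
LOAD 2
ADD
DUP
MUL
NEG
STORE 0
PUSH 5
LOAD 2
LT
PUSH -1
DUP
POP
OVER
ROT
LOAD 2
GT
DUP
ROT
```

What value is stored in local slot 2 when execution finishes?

5

PUSH 4  : [4]
STORE 0 : []
LOAD 0  : [4]
DUP     : [4, 4]
STORE 2 : [4]
PUSH -9 : [4, -9]
PUSH 5  : [4, -9, 5]
STORE 2 : [4, -9]
OVER    : [4, -9, 4]
SUB     : [4, -13]
ADD     : [-9]
LOAD 2  : [-9, 5]
ADD     : [-4]
DUP     : [-4, -4]
MUL     : [16]
NEG     : [-16]
STORE 0 : []
PUSH 5  : [5]
LOAD 2  : [5, 5]
LT      : [0]
PUSH -1 : [0, -1]
DUP     : [0, -1, -1]
POP     : [0, -1]
OVER    : [0, -1, 0]
ROT     : [-1, 0, 0]
LOAD 2  : [-1, 0, 0, 5]
GT      : [-1, 0, 0]
DUP     : [-1, 0, 0, 0]
ROT     : [-1, 0, 0, 0]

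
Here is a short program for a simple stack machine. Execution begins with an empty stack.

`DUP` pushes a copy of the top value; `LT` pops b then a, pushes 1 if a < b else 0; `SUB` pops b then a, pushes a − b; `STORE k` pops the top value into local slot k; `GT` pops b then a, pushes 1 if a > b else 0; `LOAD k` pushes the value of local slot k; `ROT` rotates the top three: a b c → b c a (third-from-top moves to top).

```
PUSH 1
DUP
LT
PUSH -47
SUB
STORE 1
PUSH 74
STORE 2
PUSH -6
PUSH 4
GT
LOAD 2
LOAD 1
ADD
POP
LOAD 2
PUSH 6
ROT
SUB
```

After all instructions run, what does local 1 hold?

PUSH 1    [1]
DUP       [1, 1]
LT        [0]
PUSH -47  [0, -47]
SUB       [47]
STORE 1   []
PUSH 74   [74]
STORE 2   []
PUSH -6   [-6]
PUSH 4    [-6, 4]
GT        [0]
LOAD 2    [0, 74]
LOAD 1    [0, 74, 47]
ADD       [0, 121]
POP       [0]
LOAD 2    [0, 74]
PUSH 6    [0, 74, 6]
ROT       [74, 6, 0]
SUB       [74, 6]

47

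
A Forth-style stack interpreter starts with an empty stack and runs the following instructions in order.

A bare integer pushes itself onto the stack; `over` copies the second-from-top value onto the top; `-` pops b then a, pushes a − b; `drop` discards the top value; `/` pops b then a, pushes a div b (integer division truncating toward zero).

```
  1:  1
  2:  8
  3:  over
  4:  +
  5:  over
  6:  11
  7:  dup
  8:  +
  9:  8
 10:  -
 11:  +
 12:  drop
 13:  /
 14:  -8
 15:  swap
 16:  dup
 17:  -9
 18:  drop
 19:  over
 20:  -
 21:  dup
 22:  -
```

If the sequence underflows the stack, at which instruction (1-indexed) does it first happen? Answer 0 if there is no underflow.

1    → [1]
8    → [1, 8]
over → [1, 8, 1]
+    → [1, 9]
over → [1, 9, 1]
11   → [1, 9, 1, 11]
dup  → [1, 9, 1, 11, 11]
+    → [1, 9, 1, 22]
8    → [1, 9, 1, 22, 8]
-    → [1, 9, 1, 14]
+    → [1, 9, 15]
drop → [1, 9]
/    → [0]
-8   → [0, -8]
swap → [-8, 0]
dup  → [-8, 0, 0]
-9   → [-8, 0, 0, -9]
drop → [-8, 0, 0]
over → [-8, 0, 0, 0]
-    → [-8, 0, 0]
dup  → [-8, 0, 0, 0]
-    → [-8, 0, 0]

0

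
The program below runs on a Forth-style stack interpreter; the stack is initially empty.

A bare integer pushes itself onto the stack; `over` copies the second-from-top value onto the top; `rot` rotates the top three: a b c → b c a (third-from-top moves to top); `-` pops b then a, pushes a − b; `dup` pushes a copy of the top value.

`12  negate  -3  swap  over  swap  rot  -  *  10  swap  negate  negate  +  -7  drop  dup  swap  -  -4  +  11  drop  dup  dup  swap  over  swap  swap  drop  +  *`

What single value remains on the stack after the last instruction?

12     -> [12]
negate -> [-12]
-3     -> [-12, -3]
swap   -> [-3, -12]
over   -> [-3, -12, -3]
swap   -> [-3, -3, -12]
rot    -> [-3, -12, -3]
-      -> [-3, -9]
*      -> [27]
10     -> [27, 10]
swap   -> [10, 27]
negate -> [10, -27]
negate -> [10, 27]
+      -> [37]
-7     -> [37, -7]
drop   -> [37]
dup    -> [37, 37]
swap   -> [37, 37]
-      -> [0]
-4     -> [0, -4]
+      -> [-4]
11     -> [-4, 11]
drop   -> [-4]
dup    -> [-4, -4]
dup    -> [-4, -4, -4]
swap   -> [-4, -4, -4]
over   -> [-4, -4, -4, -4]
swap   -> [-4, -4, -4, -4]
swap   -> [-4, -4, -4, -4]
drop   -> [-4, -4, -4]
+      -> [-4, -8]
*      -> [32]

32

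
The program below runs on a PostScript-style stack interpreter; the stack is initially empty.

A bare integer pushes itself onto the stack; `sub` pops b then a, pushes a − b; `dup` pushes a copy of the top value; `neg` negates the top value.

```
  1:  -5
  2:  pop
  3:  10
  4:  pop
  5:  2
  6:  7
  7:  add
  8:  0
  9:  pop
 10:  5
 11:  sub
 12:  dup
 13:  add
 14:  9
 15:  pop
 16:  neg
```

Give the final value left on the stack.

-8

-5  → -5
pop → (empty)
10  → 10
pop → (empty)
2   → 2
7   → 2 7
add → 9
0   → 9 0
pop → 9
5   → 9 5
sub → 4
dup → 4 4
add → 8
9   → 8 9
pop → 8
neg → -8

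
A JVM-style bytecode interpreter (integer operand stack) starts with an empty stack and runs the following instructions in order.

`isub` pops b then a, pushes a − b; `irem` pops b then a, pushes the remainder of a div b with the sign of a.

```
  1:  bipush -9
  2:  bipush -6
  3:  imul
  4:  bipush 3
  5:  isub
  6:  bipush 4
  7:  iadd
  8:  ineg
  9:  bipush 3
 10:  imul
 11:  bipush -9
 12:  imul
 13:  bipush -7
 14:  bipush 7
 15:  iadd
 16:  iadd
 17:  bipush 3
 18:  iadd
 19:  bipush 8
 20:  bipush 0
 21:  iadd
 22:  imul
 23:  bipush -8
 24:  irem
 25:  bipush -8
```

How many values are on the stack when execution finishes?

2

bipush -9  -9
bipush -6  -9 -6
imul       54
bipush 3   54 3
isub       51
bipush 4   51 4
iadd       55
ineg       -55
bipush 3   -55 3
imul       -165
bipush -9  -165 -9
imul       1485
bipush -7  1485 -7
bipush 7   1485 -7 7
iadd       1485 0
iadd       1485
bipush 3   1485 3
iadd       1488
bipush 8   1488 8
bipush 0   1488 8 0
iadd       1488 8
imul       11904
bipush -8  11904 -8
irem       0
bipush -8  0 -8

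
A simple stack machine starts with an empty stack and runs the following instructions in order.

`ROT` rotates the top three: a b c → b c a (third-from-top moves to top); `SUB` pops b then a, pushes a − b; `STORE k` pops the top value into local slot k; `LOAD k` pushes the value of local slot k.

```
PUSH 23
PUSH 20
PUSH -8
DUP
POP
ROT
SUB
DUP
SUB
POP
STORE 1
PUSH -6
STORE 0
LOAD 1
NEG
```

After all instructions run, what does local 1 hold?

PUSH 23  23
PUSH 20  23 20
PUSH -8  23 20 -8
DUP      23 20 -8 -8
POP      23 20 -8
ROT      20 -8 23
SUB      20 -31
DUP      20 -31 -31
SUB      20 0
POP      20
STORE 1  (empty)
PUSH -6  -6
STORE 0  (empty)
LOAD 1   20
NEG      -20

20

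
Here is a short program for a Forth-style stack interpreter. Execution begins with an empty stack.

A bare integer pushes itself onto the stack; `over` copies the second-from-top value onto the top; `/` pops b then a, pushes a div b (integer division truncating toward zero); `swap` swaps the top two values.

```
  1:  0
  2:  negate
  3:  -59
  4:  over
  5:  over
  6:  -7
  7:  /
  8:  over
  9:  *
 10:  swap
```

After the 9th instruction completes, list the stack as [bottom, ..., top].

0      : [0]
negate : [0]
-59    : [0, -59]
over   : [0, -59, 0]
over   : [0, -59, 0, -59]
-7     : [0, -59, 0, -59, -7]
/      : [0, -59, 0, 8]
over   : [0, -59, 0, 8, 0]
*      : [0, -59, 0, 0]

[0, -59, 0, 0]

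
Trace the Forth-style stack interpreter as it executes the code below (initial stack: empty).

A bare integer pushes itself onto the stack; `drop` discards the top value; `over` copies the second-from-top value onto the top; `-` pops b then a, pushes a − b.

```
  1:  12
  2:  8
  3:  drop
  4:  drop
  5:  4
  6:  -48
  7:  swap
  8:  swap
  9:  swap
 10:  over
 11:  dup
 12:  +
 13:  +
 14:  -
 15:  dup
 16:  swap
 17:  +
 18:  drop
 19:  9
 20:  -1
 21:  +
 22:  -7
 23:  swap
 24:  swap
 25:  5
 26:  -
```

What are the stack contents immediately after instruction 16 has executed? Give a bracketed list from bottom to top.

[44, 44]

12   : 12
8    : 12 8
drop : 12
drop : (empty)
4    : 4
-48  : 4 -48
swap : -48 4
swap : 4 -48
swap : -48 4
over : -48 4 -48
dup  : -48 4 -48 -48
+    : -48 4 -96
+    : -48 -92
-    : 44
dup  : 44 44
swap : 44 44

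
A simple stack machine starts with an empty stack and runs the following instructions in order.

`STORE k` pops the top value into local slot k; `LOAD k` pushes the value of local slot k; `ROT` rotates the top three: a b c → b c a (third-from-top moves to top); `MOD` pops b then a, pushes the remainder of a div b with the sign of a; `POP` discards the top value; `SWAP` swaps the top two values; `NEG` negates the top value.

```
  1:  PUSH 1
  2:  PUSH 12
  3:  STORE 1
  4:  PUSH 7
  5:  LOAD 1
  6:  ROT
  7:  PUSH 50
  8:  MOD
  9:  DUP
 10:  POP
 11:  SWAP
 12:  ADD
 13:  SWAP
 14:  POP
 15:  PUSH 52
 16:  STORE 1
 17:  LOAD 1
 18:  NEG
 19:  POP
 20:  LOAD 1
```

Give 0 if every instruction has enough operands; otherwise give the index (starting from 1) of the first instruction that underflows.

PUSH 1   1
PUSH 12  1 12
STORE 1  1
PUSH 7   1 7
LOAD 1   1 7 12
ROT      7 12 1
PUSH 50  7 12 1 50
MOD      7 12 1
DUP      7 12 1 1
POP      7 12 1
SWAP     7 1 12
ADD      7 13
SWAP     13 7
POP      13
PUSH 52  13 52
STORE 1  13
LOAD 1   13 52
NEG      13 -52
POP      13
LOAD 1   13 52

0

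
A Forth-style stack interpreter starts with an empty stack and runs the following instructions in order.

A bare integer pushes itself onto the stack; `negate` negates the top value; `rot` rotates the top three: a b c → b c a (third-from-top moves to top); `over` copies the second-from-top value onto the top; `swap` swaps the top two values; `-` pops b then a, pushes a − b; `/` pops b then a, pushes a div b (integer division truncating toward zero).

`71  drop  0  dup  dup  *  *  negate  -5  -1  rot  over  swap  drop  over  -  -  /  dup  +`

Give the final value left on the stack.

71     -> 71
drop   -> (empty)
0      -> 0
dup    -> 0 0
dup    -> 0 0 0
*      -> 0 0
*      -> 0
negate -> 0
-5     -> 0 -5
-1     -> 0 -5 -1
rot    -> -5 -1 0
over   -> -5 -1 0 -1
swap   -> -5 -1 -1 0
drop   -> -5 -1 -1
over   -> -5 -1 -1 -1
-      -> -5 -1 0
-      -> -5 -1
/      -> 5
dup    -> 5 5
+      -> 10

10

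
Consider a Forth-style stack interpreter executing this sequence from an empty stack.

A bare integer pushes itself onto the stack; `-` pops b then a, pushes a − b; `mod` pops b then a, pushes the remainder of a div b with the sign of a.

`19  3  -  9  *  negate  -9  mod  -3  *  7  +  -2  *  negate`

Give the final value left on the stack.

14

19     -> 19
3      -> 19 3
-      -> 16
9      -> 16 9
*      -> 144
negate -> -144
-9     -> -144 -9
mod    -> 0
-3     -> 0 -3
*      -> 0
7      -> 0 7
+      -> 7
-2     -> 7 -2
*      -> -14
negate -> 14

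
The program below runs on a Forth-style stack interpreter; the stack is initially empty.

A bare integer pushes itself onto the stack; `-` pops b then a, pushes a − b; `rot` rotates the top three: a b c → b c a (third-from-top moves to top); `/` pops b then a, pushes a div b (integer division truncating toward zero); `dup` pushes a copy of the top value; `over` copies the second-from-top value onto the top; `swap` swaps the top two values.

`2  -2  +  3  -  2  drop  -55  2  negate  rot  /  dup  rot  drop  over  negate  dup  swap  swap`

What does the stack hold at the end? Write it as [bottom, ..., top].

[0, 0, 0, 0]

2      -> [2]
-2     -> [2, -2]
+      -> [0]
3      -> [0, 3]
-      -> [-3]
2      -> [-3, 2]
drop   -> [-3]
-55    -> [-3, -55]
2      -> [-3, -55, 2]
negate -> [-3, -55, -2]
rot    -> [-55, -2, -3]
/      -> [-55, 0]
dup    -> [-55, 0, 0]
rot    -> [0, 0, -55]
drop   -> [0, 0]
over   -> [0, 0, 0]
negate -> [0, 0, 0]
dup    -> [0, 0, 0, 0]
swap   -> [0, 0, 0, 0]
swap   -> [0, 0, 0, 0]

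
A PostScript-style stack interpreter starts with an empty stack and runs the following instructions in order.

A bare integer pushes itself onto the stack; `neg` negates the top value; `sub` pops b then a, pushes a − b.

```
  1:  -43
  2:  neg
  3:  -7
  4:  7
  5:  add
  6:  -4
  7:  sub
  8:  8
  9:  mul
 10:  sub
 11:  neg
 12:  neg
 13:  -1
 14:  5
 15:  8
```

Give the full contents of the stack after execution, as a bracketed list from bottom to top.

-43  [-43]
neg  [43]
-7   [43, -7]
7    [43, -7, 7]
add  [43, 0]
-4   [43, 0, -4]
sub  [43, 4]
8    [43, 4, 8]
mul  [43, 32]
sub  [11]
neg  [-11]
neg  [11]
-1   [11, -1]
5    [11, -1, 5]
8    [11, -1, 5, 8]

[11, -1, 5, 8]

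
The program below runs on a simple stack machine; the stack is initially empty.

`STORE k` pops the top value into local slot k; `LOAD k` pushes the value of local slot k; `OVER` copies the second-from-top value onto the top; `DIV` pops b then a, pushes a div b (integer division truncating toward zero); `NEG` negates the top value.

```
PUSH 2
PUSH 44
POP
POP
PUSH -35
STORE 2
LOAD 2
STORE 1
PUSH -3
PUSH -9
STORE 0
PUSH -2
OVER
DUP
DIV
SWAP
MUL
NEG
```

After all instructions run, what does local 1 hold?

-35

PUSH 2   → 2
PUSH 44  → 2 44
POP      → 2
POP      → (empty)
PUSH -35 → -35
STORE 2  → (empty)
LOAD 2   → -35
STORE 1  → (empty)
PUSH -3  → -3
PUSH -9  → -3 -9
STORE 0  → -3
PUSH -2  → -3 -2
OVER     → -3 -2 -3
DUP      → -3 -2 -3 -3
DIV      → -3 -2 1
SWAP     → -3 1 -2
MUL      → -3 -2
NEG      → -3 2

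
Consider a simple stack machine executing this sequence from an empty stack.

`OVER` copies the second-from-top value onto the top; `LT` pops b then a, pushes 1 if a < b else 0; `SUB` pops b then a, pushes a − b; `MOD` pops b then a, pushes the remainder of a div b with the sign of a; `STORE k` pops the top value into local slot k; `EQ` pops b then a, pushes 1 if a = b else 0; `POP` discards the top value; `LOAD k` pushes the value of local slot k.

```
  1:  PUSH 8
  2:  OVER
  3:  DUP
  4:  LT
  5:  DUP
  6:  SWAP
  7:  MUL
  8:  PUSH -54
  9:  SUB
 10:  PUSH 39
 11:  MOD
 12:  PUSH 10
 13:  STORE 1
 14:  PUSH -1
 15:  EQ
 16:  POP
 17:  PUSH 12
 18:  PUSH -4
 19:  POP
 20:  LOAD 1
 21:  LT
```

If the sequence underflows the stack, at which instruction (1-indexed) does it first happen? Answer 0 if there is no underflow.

PUSH 8  8
OVER  — needs 2 operands, stack has 1 → underflow

2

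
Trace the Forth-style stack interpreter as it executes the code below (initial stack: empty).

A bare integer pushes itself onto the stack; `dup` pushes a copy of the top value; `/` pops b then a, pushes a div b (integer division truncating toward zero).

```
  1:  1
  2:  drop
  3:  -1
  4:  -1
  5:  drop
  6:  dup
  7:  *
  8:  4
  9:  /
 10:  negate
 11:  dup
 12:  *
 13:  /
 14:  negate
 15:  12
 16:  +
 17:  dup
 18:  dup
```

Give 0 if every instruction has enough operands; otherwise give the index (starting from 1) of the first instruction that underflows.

1      : [1]
drop   : []
-1     : [-1]
-1     : [-1, -1]
drop   : [-1]
dup    : [-1, -1]
*      : [1]
4      : [1, 4]
/      : [0]
negate : [0]
dup    : [0, 0]
*      : [0]
/  — needs 2 operands, stack has 1 → underflow

13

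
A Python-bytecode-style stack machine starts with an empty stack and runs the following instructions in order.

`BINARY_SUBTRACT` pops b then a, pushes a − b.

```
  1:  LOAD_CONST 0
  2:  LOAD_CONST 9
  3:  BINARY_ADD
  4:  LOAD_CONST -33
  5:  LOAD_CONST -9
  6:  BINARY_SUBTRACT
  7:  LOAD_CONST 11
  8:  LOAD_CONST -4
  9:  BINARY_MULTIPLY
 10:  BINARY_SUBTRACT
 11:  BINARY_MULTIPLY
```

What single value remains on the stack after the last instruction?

180

LOAD_CONST 0    → 0
LOAD_CONST 9    → 0 9
BINARY_ADD      → 9
LOAD_CONST -33  → 9 -33
LOAD_CONST -9   → 9 -33 -9
BINARY_SUBTRACT → 9 -24
LOAD_CONST 11   → 9 -24 11
LOAD_CONST -4   → 9 -24 11 -4
BINARY_MULTIPLY → 9 -24 -44
BINARY_SUBTRACT → 9 20
BINARY_MULTIPLY → 180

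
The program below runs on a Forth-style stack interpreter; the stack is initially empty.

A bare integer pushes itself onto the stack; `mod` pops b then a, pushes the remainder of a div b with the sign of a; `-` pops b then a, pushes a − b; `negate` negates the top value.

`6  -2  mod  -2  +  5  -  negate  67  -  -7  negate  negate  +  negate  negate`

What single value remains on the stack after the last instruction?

6      -> [6]
-2     -> [6, -2]
mod    -> [0]
-2     -> [0, -2]
+      -> [-2]
5      -> [-2, 5]
-      -> [-7]
negate -> [7]
67     -> [7, 67]
-      -> [-60]
-7     -> [-60, -7]
negate -> [-60, 7]
negate -> [-60, -7]
+      -> [-67]
negate -> [67]
negate -> [-67]

-67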